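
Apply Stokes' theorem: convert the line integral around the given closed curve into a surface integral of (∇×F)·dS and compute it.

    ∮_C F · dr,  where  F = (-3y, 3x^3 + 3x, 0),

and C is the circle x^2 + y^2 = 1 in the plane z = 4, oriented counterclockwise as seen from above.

Let S be the flat disk x^2 + y^2 ≤ 1 in the plane z = 4, with upward unit normal n̂ = ẑ. By Stokes' theorem,

    ∮_C F · dr = ∬_S (∇ × F) · n̂ dS = ∬_D (curl F)_z dA,

where D is the disk x^2 + y^2 ≤ 1.

Compute the curl of F = (-3y, 3x^3 + 3x, 0):
    (∇ × F)_x = ∂F_z/∂y - ∂F_y/∂z = 0,
    (∇ × F)_y = ∂F_x/∂z - ∂F_z/∂x = 0,
    (∇ × F)_z = ∂F_y/∂x - ∂F_x/∂y = 9x^2 + 6.

On z = 4, (curl F)_z = 9x^2 + 6.

Convert to polar (x = r cos θ, y = r sin θ, dA = r dr dθ); the integrand becomes 9r^2cos(θ)^2 + 6, so

    ∬_D (curl F)_z dA = ∫_0^{2π} ∫_0^{1} (9r^2cos(θ)^2 + 6) · r dr dθ.

Inner (r from 0 to 1): 9cos(θ)^2/4 + 3.
Outer (θ from 0 to 2π): 33π/4.

Therefore ∮_C F · dr = 33π/4.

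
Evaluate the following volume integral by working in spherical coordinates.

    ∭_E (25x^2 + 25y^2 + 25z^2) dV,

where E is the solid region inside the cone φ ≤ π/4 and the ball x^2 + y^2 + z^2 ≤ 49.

In spherical coordinates, x = ρ sin(φ) cos(θ), y = ρ sin(φ) sin(θ), z = ρ cos(φ), and dV = ρ^2 sin(φ) dρ dφ dθ.

The integrand becomes 25ρ^2, so

    ∭_E (25x^2 + 25y^2 + 25z^2) dV = ∫_{0}^{2π} ∫_{0}^{π/4} ∫_{0}^{7} (25ρ^2) · ρ^2 sin(φ) dρ dφ dθ.

Inner (ρ): 84035sin(φ).
Middle (φ): 84035 - 84035sqrt(2)/2.
Outer (θ): 84035π (2 - sqrt(2)).

Therefore the triple integral equals 84035π (2 - sqrt(2)).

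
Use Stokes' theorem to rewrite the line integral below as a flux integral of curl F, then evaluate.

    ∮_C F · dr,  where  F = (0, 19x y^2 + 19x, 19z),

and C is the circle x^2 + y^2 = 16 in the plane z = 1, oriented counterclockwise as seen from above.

Let S be the flat disk x^2 + y^2 ≤ 16 in the plane z = 1, with upward unit normal n̂ = ẑ. By Stokes' theorem,

    ∮_C F · dr = ∬_S (∇ × F) · n̂ dS = ∬_D (curl F)_z dA,

where D is the disk x^2 + y^2 ≤ 16.

Compute the curl of F = (0, 19x y^2 + 19x, 19z):
    (∇ × F)_x = ∂F_z/∂y - ∂F_y/∂z = 0,
    (∇ × F)_y = ∂F_x/∂z - ∂F_z/∂x = 0,
    (∇ × F)_z = ∂F_y/∂x - ∂F_x/∂y = 19y^2 + 19.

On z = 1, (curl F)_z = 19y^2 + 19.

Convert to polar (x = r cos θ, y = r sin θ, dA = r dr dθ); the integrand becomes 19r^2sin(θ)^2 + 19, so

    ∬_D (curl F)_z dA = ∫_0^{2π} ∫_0^{4} (19r^2sin(θ)^2 + 19) · r dr dθ.

Inner (r from 0 to 4): 1216sin(θ)^2 + 152.
Outer (θ from 0 to 2π): 1520π.

Therefore ∮_C F · dr = 1520π.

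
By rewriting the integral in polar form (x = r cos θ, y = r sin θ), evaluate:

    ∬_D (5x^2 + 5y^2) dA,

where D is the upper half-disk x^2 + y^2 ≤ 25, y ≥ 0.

The region D is 0 ≤ r ≤ 5, 0 ≤ θ ≤ π in polar coordinates, where x = r cos(θ), y = r sin(θ), and dA = r dr dθ.

Under the substitution, the integrand becomes 5r^2, so

    ∬_D (5x^2 + 5y^2) dA = ∫_{0}^{π} ∫_{0}^{5} (5r^2) · r dr dθ.

Inner integral (in r): ∫_{0}^{5} (5r^2) · r dr = 3125/4.

Outer integral (in θ): ∫_{0}^{π} (3125/4) dθ = 3125π/4.

Therefore ∬_D (5x^2 + 5y^2) dA = 3125π/4.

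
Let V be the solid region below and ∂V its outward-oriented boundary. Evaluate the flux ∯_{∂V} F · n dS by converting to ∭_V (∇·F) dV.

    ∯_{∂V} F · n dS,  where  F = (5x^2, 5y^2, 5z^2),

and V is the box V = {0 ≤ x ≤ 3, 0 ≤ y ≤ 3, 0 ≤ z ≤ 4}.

By the divergence theorem,

    ∯_{∂V} F · n dS = ∭_V (∇ · F) dV.

Compute the divergence:
    ∇ · F = ∂F_x/∂x + ∂F_y/∂y + ∂F_z/∂z = 10x + 10y + 10z.

V is a rectangular box, so dV = dx dy dz with 0 ≤ x ≤ 3, 0 ≤ y ≤ 3, 0 ≤ z ≤ 4.

Integrate (10x + 10y + 10z) over V as an iterated integral:

    ∭_V (∇·F) dV = ∫_0^{3} ∫_0^{3} ∫_0^{4} (10x + 10y + 10z) dz dy dx.

Inner (z from 0 to 4): 40x + 40y + 80.
Middle (y from 0 to 3): 120x + 420.
Outer (x from 0 to 3): 1800.

Therefore ∯_{∂V} F · n dS = 1800.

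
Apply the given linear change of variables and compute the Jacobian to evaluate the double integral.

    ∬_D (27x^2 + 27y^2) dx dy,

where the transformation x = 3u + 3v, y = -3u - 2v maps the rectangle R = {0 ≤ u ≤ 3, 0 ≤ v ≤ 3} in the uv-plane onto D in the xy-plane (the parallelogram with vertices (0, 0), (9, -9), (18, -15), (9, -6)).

Compute the Jacobian determinant of (x, y) with respect to (u, v):

    ∂(x,y)/∂(u,v) = | 3  3 | = (3)(-2) - (3)(-3) = 3.
                   | -3  -2 |

Its absolute value is |J| = 3 (the area scaling factor).

Substituting x = 3u + 3v, y = -3u - 2v into the integrand,

    27x^2 + 27y^2 → 486u^2 + 810u v + 351v^2,

so the integral becomes

    ∬_R (486u^2 + 810u v + 351v^2) · |J| du dv = ∫_0^3 ∫_0^3 (1458u^2 + 2430u v + 1053v^2) dv du.

Inner (v): 4374u^2 + 10935u + 9477.
Outer (u): 234009/2.

Therefore ∬_D (27x^2 + 27y^2) dx dy = 234009/2.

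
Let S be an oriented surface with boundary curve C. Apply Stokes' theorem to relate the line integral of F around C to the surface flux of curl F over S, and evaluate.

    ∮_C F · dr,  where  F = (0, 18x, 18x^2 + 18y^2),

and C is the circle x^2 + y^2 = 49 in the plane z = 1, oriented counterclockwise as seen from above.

Let S be the flat disk x^2 + y^2 ≤ 49 in the plane z = 1, with upward unit normal n̂ = ẑ. By Stokes' theorem,

    ∮_C F · dr = ∬_S (∇ × F) · n̂ dS = ∬_D (curl F)_z dA,

where D is the disk x^2 + y^2 ≤ 49.

Compute the curl of F = (0, 18x, 18x^2 + 18y^2):
    (∇ × F)_x = ∂F_z/∂y - ∂F_y/∂z = 36y,
    (∇ × F)_y = ∂F_x/∂z - ∂F_z/∂x = -36x,
    (∇ × F)_z = ∂F_y/∂x - ∂F_x/∂y = 18.

On z = 1, (curl F)_z = 18.

Convert to polar (x = r cos θ, y = r sin θ, dA = r dr dθ); the integrand becomes 18, so

    ∬_D (curl F)_z dA = ∫_0^{2π} ∫_0^{7} (18) · r dr dθ.

Inner (r from 0 to 7): 441.
Outer (θ from 0 to 2π): 882π.

Therefore ∮_C F · dr = 882π.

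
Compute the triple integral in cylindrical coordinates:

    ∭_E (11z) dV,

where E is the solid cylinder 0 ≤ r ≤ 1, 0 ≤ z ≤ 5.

In cylindrical coordinates, x = r cos(θ), y = r sin(θ), z = z, and dV = r dr dθ dz.

The integrand becomes 11z, so

    ∭_E (11z) dV = ∫_{0}^{2π} ∫_{0}^{1} ∫_{0}^{5} (11z) · r dz dr dθ.

Inner (z): 275r/2.
Middle (r from 0 to 1): 275/4.
Outer (θ): 275π/2.

Therefore the triple integral equals 275π/2.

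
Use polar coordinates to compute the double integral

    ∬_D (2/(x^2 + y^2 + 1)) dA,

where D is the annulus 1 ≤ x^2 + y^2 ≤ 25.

The region D is 1 ≤ r ≤ 5, 0 ≤ θ ≤ 2π in polar coordinates, where x = r cos(θ), y = r sin(θ), and dA = r dr dθ.

Under the substitution, the integrand becomes 2/(r^2 + 1), so

    ∬_D (2/(x^2 + y^2 + 1)) dA = ∫_{0}^{2π} ∫_{1}^{5} (2/(r^2 + 1)) · r dr dθ.

Inner integral (in r): ∫_{1}^{5} (2/(r^2 + 1)) · r dr = log(13).

Outer integral (in θ): ∫_{0}^{2π} (log(13)) dθ = 2π log(13).

Therefore ∬_D (2/(x^2 + y^2 + 1)) dA = 2π log(13).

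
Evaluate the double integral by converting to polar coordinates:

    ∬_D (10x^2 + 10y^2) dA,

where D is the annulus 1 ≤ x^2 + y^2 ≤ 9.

The region D is 1 ≤ r ≤ 3, 0 ≤ θ ≤ 2π in polar coordinates, where x = r cos(θ), y = r sin(θ), and dA = r dr dθ.

Under the substitution, the integrand becomes 10r^2, so

    ∬_D (10x^2 + 10y^2) dA = ∫_{0}^{2π} ∫_{1}^{3} (10r^2) · r dr dθ.

Inner integral (in r): ∫_{1}^{3} (10r^2) · r dr = 200.

Outer integral (in θ): ∫_{0}^{2π} (200) dθ = 400π.

Therefore ∬_D (10x^2 + 10y^2) dA = 400π.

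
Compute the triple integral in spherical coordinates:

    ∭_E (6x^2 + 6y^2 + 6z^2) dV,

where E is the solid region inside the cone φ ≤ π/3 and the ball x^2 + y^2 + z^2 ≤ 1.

In spherical coordinates, x = ρ sin(φ) cos(θ), y = ρ sin(φ) sin(θ), z = ρ cos(φ), and dV = ρ^2 sin(φ) dρ dφ dθ.

The integrand becomes 6ρ^2, so

    ∭_E (6x^2 + 6y^2 + 6z^2) dV = ∫_{0}^{2π} ∫_{0}^{π/3} ∫_{0}^{1} (6ρ^2) · ρ^2 sin(φ) dρ dφ dθ.

Inner (ρ): 6sin(φ)/5.
Middle (φ): 3/5.
Outer (θ): 6π/5.

Therefore the triple integral equals 6π/5.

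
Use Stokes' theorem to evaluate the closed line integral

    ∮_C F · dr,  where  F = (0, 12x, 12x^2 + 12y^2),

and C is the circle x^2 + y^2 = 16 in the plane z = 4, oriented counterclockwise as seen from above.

Let S be the flat disk x^2 + y^2 ≤ 16 in the plane z = 4, with upward unit normal n̂ = ẑ. By Stokes' theorem,

    ∮_C F · dr = ∬_S (∇ × F) · n̂ dS = ∬_D (curl F)_z dA,

where D is the disk x^2 + y^2 ≤ 16.

Compute the curl of F = (0, 12x, 12x^2 + 12y^2):
    (∇ × F)_x = ∂F_z/∂y - ∂F_y/∂z = 24y,
    (∇ × F)_y = ∂F_x/∂z - ∂F_z/∂x = -24x,
    (∇ × F)_z = ∂F_y/∂x - ∂F_x/∂y = 12.

On z = 4, (curl F)_z = 12.

Convert to polar (x = r cos θ, y = r sin θ, dA = r dr dθ); the integrand becomes 12, so

    ∬_D (curl F)_z dA = ∫_0^{2π} ∫_0^{4} (12) · r dr dθ.

Inner (r from 0 to 4): 96.
Outer (θ from 0 to 2π): 192π.

Therefore ∮_C F · dr = 192π.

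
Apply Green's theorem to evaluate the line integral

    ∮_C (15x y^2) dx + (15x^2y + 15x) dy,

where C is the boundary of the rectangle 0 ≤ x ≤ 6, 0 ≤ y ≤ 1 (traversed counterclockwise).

Green's theorem converts the closed line integral into a double integral over the enclosed region D:

    ∮_C P dx + Q dy = ∬_D (∂Q/∂x - ∂P/∂y) dA.

Here P = 15x y^2, Q = 15x^2y + 15x, so

    ∂Q/∂x = 30x y + 15,    ∂P/∂y = 30x y,
    ∂Q/∂x - ∂P/∂y = 15.

D is the region 0 ≤ x ≤ 6, 0 ≤ y ≤ 1. Evaluating the double integral:

    ∬_D (15) dA = ∫_0^{6} ∫_0^{1} (15) dy dx.

Inner (y from 0 to 1): 15.
Outer (x from 0 to 6): 90.

Therefore ∮_C P dx + Q dy = 90.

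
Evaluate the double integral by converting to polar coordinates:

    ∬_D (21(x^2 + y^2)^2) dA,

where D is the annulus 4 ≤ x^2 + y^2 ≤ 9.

The region D is 2 ≤ r ≤ 3, 0 ≤ θ ≤ 2π in polar coordinates, where x = r cos(θ), y = r sin(θ), and dA = r dr dθ.

Under the substitution, the integrand becomes 21r^4, so

    ∬_D (21(x^2 + y^2)^2) dA = ∫_{0}^{2π} ∫_{2}^{3} (21r^4) · r dr dθ.

Inner integral (in r): ∫_{2}^{3} (21r^4) · r dr = 4655/2.

Outer integral (in θ): ∫_{0}^{2π} (4655/2) dθ = 4655π.

Therefore ∬_D (21(x^2 + y^2)^2) dA = 4655π.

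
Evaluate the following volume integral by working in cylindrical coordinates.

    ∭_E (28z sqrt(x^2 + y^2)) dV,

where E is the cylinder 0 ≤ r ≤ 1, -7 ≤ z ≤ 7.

In cylindrical coordinates, x = r cos(θ), y = r sin(θ), z = z, and dV = r dr dθ dz.

The integrand becomes 28r z, so

    ∭_E (28z sqrt(x^2 + y^2)) dV = ∫_{0}^{2π} ∫_{0}^{1} ∫_{-7}^{7} (28r z) · r dz dr dθ.

Inner (z): 0.
Middle (r from 0 to 1): 0.
Outer (θ): 0.

Therefore the triple integral equals 0.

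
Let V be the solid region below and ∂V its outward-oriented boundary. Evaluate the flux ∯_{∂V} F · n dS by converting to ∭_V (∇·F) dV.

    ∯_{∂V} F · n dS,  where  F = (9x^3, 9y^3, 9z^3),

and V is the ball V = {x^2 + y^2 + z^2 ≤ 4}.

By the divergence theorem,

    ∯_{∂V} F · n dS = ∭_V (∇ · F) dV.

Compute the divergence:
    ∇ · F = ∂F_x/∂x + ∂F_y/∂y + ∂F_z/∂z = 27x^2 + 27y^2 + 27z^2.

In spherical coordinates, x = ρ sin(φ) cos(θ), y = ρ sin(φ) sin(θ), z = ρ cos(φ), dV = ρ^2 sin(φ) dρ dφ dθ, with 0 ≤ ρ ≤ 2, 0 ≤ φ ≤ π, 0 ≤ θ ≤ 2π.

The integrand, after substitution and multiplying by the volume element, becomes (27ρ^2) · ρ^2 sin(φ), so

    ∭_V (∇·F) dV = ∫_0^{2π} ∫_0^{π} ∫_0^{2} (27ρ^2) · ρ^2 sin(φ) dρ dφ dθ.

Inner (ρ from 0 to 2): 864sin(φ)/5.
Middle (φ from 0 to π): 1728/5.
Outer (θ from 0 to 2π): 3456π/5.

Therefore ∯_{∂V} F · n dS = 3456π/5.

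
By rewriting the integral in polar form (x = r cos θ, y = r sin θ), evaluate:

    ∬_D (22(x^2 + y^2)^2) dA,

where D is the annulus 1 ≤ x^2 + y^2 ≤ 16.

The region D is 1 ≤ r ≤ 4, 0 ≤ θ ≤ 2π in polar coordinates, where x = r cos(θ), y = r sin(θ), and dA = r dr dθ.

Under the substitution, the integrand becomes 22r^4, so

    ∬_D (22(x^2 + y^2)^2) dA = ∫_{0}^{2π} ∫_{1}^{4} (22r^4) · r dr dθ.

Inner integral (in r): ∫_{1}^{4} (22r^4) · r dr = 15015.

Outer integral (in θ): ∫_{0}^{2π} (15015) dθ = 30030π.

Therefore ∬_D (22(x^2 + y^2)^2) dA = 30030π.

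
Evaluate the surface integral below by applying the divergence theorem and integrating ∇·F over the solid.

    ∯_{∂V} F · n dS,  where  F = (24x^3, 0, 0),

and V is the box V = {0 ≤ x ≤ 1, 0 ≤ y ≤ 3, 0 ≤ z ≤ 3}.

By the divergence theorem,

    ∯_{∂V} F · n dS = ∭_V (∇ · F) dV.

Compute the divergence:
    ∇ · F = ∂F_x/∂x + ∂F_y/∂y + ∂F_z/∂z = 72x^2 + 0 + 0 = 72x^2.

V is a rectangular box, so dV = dx dy dz with 0 ≤ x ≤ 1, 0 ≤ y ≤ 3, 0 ≤ z ≤ 3.

Integrate (72x^2) over V as an iterated integral:

    ∭_V (∇·F) dV = ∫_0^{1} ∫_0^{3} ∫_0^{3} (72x^2) dz dy dx.

Inner (z from 0 to 3): 216x^2.
Middle (y from 0 to 3): 648x^2.
Outer (x from 0 to 1): 216.

Therefore ∯_{∂V} F · n dS = 216.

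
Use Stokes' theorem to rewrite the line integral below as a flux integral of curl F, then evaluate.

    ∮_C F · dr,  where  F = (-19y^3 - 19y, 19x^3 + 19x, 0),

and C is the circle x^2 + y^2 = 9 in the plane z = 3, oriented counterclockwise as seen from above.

Let S be the flat disk x^2 + y^2 ≤ 9 in the plane z = 3, with upward unit normal n̂ = ẑ. By Stokes' theorem,

    ∮_C F · dr = ∬_S (∇ × F) · n̂ dS = ∬_D (curl F)_z dA,

where D is the disk x^2 + y^2 ≤ 9.

Compute the curl of F = (-19y^3 - 19y, 19x^3 + 19x, 0):
    (∇ × F)_x = ∂F_z/∂y - ∂F_y/∂z = 0,
    (∇ × F)_y = ∂F_x/∂z - ∂F_z/∂x = 0,
    (∇ × F)_z = ∂F_y/∂x - ∂F_x/∂y = 57x^2 + 57y^2 + 38.

On z = 3, (curl F)_z = 57x^2 + 57y^2 + 38.

Convert to polar (x = r cos θ, y = r sin θ, dA = r dr dθ); the integrand becomes 57r^2 + 38, so

    ∬_D (curl F)_z dA = ∫_0^{2π} ∫_0^{3} (57r^2 + 38) · r dr dθ.

Inner (r from 0 to 3): 5301/4.
Outer (θ from 0 to 2π): 5301π/2.

Therefore ∮_C F · dr = 5301π/2.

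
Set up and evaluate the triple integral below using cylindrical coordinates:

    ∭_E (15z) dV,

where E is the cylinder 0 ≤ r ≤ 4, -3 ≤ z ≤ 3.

In cylindrical coordinates, x = r cos(θ), y = r sin(θ), z = z, and dV = r dr dθ dz.

The integrand becomes 15z, so

    ∭_E (15z) dV = ∫_{0}^{2π} ∫_{0}^{4} ∫_{-3}^{3} (15z) · r dz dr dθ.

Inner (z): 0.
Middle (r from 0 to 4): 0.
Outer (θ): 0.

Therefore the triple integral equals 0.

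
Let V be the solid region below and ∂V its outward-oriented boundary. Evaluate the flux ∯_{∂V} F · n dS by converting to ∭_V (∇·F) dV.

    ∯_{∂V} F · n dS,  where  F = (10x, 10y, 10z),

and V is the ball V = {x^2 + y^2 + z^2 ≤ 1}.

By the divergence theorem,

    ∯_{∂V} F · n dS = ∭_V (∇ · F) dV.

Compute the divergence:
    ∇ · F = ∂F_x/∂x + ∂F_y/∂y + ∂F_z/∂z = 10 + 10 + 10 = 30.

In spherical coordinates, x = ρ sin(φ) cos(θ), y = ρ sin(φ) sin(θ), z = ρ cos(φ), dV = ρ^2 sin(φ) dρ dφ dθ, with 0 ≤ ρ ≤ 1, 0 ≤ φ ≤ π, 0 ≤ θ ≤ 2π.

The integrand, after substitution and multiplying by the volume element, becomes (30) · ρ^2 sin(φ), so

    ∭_V (∇·F) dV = ∫_0^{2π} ∫_0^{π} ∫_0^{1} (30) · ρ^2 sin(φ) dρ dφ dθ.

Inner (ρ from 0 to 1): 10sin(φ).
Middle (φ from 0 to π): 20.
Outer (θ from 0 to 2π): 40π.

Therefore ∯_{∂V} F · n dS = 40π.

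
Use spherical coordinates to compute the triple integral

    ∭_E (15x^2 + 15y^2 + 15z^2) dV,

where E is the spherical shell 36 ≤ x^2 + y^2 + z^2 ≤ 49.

In spherical coordinates, x = ρ sin(φ) cos(θ), y = ρ sin(φ) sin(θ), z = ρ cos(φ), and dV = ρ^2 sin(φ) dρ dφ dθ.

The integrand becomes 15ρ^2, so

    ∭_E (15x^2 + 15y^2 + 15z^2) dV = ∫_{0}^{2π} ∫_{0}^{π} ∫_{6}^{7} (15ρ^2) · ρ^2 sin(φ) dρ dφ dθ.

Inner (ρ): 27093sin(φ).
Middle (φ): 54186.
Outer (θ): 108372π.

Therefore the triple integral equals 108372π.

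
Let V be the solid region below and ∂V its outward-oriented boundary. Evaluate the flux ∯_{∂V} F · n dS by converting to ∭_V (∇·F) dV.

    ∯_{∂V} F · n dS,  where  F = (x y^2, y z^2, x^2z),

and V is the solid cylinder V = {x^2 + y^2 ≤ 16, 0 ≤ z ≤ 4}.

By the divergence theorem,

    ∯_{∂V} F · n dS = ∭_V (∇ · F) dV.

Compute the divergence:
    ∇ · F = ∂F_x/∂x + ∂F_y/∂y + ∂F_z/∂z = y^2 + z^2 + x^2 = x^2 + y^2 + z^2.

In cylindrical coordinates, x = r cos(θ), y = r sin(θ), z = z, dV = r dr dθ dz, with 0 ≤ r ≤ 4, 0 ≤ θ ≤ 2π, 0 ≤ z ≤ 4.

The integrand, after substitution and multiplying by the volume element, becomes (r^2 + z^2) · r, so

    ∭_V (∇·F) dV = ∫_0^{2π} ∫_0^{4} ∫_0^{4} (r^2 + z^2) · r dz dr dθ.

Inner (z from 0 to 4): 4r (r^2 + 16/3).
Middle (r from 0 to 4): 1280/3.
Outer (θ from 0 to 2π): 2560π/3.

Therefore ∯_{∂V} F · n dS = 2560π/3.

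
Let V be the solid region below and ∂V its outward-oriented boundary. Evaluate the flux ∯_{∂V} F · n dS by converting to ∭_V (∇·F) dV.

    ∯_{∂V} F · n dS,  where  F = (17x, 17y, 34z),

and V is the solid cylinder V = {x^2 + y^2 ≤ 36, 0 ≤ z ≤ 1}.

By the divergence theorem,

    ∯_{∂V} F · n dS = ∭_V (∇ · F) dV.

Compute the divergence:
    ∇ · F = ∂F_x/∂x + ∂F_y/∂y + ∂F_z/∂z = 17 + 17 + 34 = 68.

In cylindrical coordinates, x = r cos(θ), y = r sin(θ), z = z, dV = r dr dθ dz, with 0 ≤ r ≤ 6, 0 ≤ θ ≤ 2π, 0 ≤ z ≤ 1.

The integrand, after substitution and multiplying by the volume element, becomes (68) · r, so

    ∭_V (∇·F) dV = ∫_0^{2π} ∫_0^{6} ∫_0^{1} (68) · r dz dr dθ.

Inner (z from 0 to 1): 68r.
Middle (r from 0 to 6): 1224.
Outer (θ from 0 to 2π): 2448π.

Therefore ∯_{∂V} F · n dS = 2448π.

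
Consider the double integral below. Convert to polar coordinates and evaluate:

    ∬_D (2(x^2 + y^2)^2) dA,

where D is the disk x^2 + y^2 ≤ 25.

The region D is 0 ≤ r ≤ 5, 0 ≤ θ ≤ 2π in polar coordinates, where x = r cos(θ), y = r sin(θ), and dA = r dr dθ.

Under the substitution, the integrand becomes 2r^4, so

    ∬_D (2(x^2 + y^2)^2) dA = ∫_{0}^{2π} ∫_{0}^{5} (2r^4) · r dr dθ.

Inner integral (in r): ∫_{0}^{5} (2r^4) · r dr = 15625/3.

Outer integral (in θ): ∫_{0}^{2π} (15625/3) dθ = 31250π/3.

Therefore ∬_D (2(x^2 + y^2)^2) dA = 31250π/3.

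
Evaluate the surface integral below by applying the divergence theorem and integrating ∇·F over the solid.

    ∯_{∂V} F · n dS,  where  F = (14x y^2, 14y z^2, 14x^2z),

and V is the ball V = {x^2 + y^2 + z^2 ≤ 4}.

By the divergence theorem,

    ∯_{∂V} F · n dS = ∭_V (∇ · F) dV.

Compute the divergence:
    ∇ · F = ∂F_x/∂x + ∂F_y/∂y + ∂F_z/∂z = 14y^2 + 14z^2 + 14x^2 = 14x^2 + 14y^2 + 14z^2.

In spherical coordinates, x = ρ sin(φ) cos(θ), y = ρ sin(φ) sin(θ), z = ρ cos(φ), dV = ρ^2 sin(φ) dρ dφ dθ, with 0 ≤ ρ ≤ 2, 0 ≤ φ ≤ π, 0 ≤ θ ≤ 2π.

The integrand, after substitution and multiplying by the volume element, becomes (14ρ^2) · ρ^2 sin(φ), so

    ∭_V (∇·F) dV = ∫_0^{2π} ∫_0^{π} ∫_0^{2} (14ρ^2) · ρ^2 sin(φ) dρ dφ dθ.

Inner (ρ from 0 to 2): 448sin(φ)/5.
Middle (φ from 0 to π): 896/5.
Outer (θ from 0 to 2π): 1792π/5.

Therefore ∯_{∂V} F · n dS = 1792π/5.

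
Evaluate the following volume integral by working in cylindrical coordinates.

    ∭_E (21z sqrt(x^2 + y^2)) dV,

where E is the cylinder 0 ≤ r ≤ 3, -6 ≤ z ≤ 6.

In cylindrical coordinates, x = r cos(θ), y = r sin(θ), z = z, and dV = r dr dθ dz.

The integrand becomes 21r z, so

    ∭_E (21z sqrt(x^2 + y^2)) dV = ∫_{0}^{2π} ∫_{0}^{3} ∫_{-6}^{6} (21r z) · r dz dr dθ.

Inner (z): 0.
Middle (r from 0 to 3): 0.
Outer (θ): 0.

Therefore the triple integral equals 0.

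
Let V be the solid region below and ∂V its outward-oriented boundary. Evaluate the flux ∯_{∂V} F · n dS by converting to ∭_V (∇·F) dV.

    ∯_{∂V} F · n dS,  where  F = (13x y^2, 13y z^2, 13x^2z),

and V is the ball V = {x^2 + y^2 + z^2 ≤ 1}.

By the divergence theorem,

    ∯_{∂V} F · n dS = ∭_V (∇ · F) dV.

Compute the divergence:
    ∇ · F = ∂F_x/∂x + ∂F_y/∂y + ∂F_z/∂z = 13y^2 + 13z^2 + 13x^2 = 13x^2 + 13y^2 + 13z^2.

In spherical coordinates, x = ρ sin(φ) cos(θ), y = ρ sin(φ) sin(θ), z = ρ cos(φ), dV = ρ^2 sin(φ) dρ dφ dθ, with 0 ≤ ρ ≤ 1, 0 ≤ φ ≤ π, 0 ≤ θ ≤ 2π.

The integrand, after substitution and multiplying by the volume element, becomes (13ρ^2) · ρ^2 sin(φ), so

    ∭_V (∇·F) dV = ∫_0^{2π} ∫_0^{π} ∫_0^{1} (13ρ^2) · ρ^2 sin(φ) dρ dφ dθ.

Inner (ρ from 0 to 1): 13sin(φ)/5.
Middle (φ from 0 to π): 26/5.
Outer (θ from 0 to 2π): 52π/5.

Therefore ∯_{∂V} F · n dS = 52π/5.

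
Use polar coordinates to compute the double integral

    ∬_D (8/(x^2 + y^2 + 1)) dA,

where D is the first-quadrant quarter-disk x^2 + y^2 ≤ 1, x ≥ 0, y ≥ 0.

The region D is 0 ≤ r ≤ 1, 0 ≤ θ ≤ π/2 in polar coordinates, where x = r cos(θ), y = r sin(θ), and dA = r dr dθ.

Under the substitution, the integrand becomes 8/(r^2 + 1), so

    ∬_D (8/(x^2 + y^2 + 1)) dA = ∫_{0}^{π/2} ∫_{0}^{1} (8/(r^2 + 1)) · r dr dθ.

Inner integral (in r): ∫_{0}^{1} (8/(r^2 + 1)) · r dr = log(16).

Outer integral (in θ): ∫_{0}^{π/2} (log(16)) dθ = 2π log(2).

Therefore ∬_D (8/(x^2 + y^2 + 1)) dA = 2π log(2).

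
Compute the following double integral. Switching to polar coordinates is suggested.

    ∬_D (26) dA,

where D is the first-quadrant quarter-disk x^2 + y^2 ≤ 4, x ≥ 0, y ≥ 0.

The region D is 0 ≤ r ≤ 2, 0 ≤ θ ≤ π/2 in polar coordinates, where x = r cos(θ), y = r sin(θ), and dA = r dr dθ.

Under the substitution, the integrand becomes 26, so

    ∬_D (26) dA = ∫_{0}^{π/2} ∫_{0}^{2} (26) · r dr dθ.

Inner integral (in r): ∫_{0}^{2} (26) · r dr = 52.

Outer integral (in θ): ∫_{0}^{π/2} (52) dθ = 26π.

Therefore ∬_D (26) dA = 26π.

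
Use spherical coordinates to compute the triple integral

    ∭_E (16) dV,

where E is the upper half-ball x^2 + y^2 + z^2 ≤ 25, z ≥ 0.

In spherical coordinates, x = ρ sin(φ) cos(θ), y = ρ sin(φ) sin(θ), z = ρ cos(φ), and dV = ρ^2 sin(φ) dρ dφ dθ.

The integrand becomes 16, so

    ∭_E (16) dV = ∫_{0}^{2π} ∫_{0}^{π/2} ∫_{0}^{5} (16) · ρ^2 sin(φ) dρ dφ dθ.

Inner (ρ): 2000sin(φ)/3.
Middle (φ): 2000/3.
Outer (θ): 4000π/3.

Therefore the triple integral equals 4000π/3.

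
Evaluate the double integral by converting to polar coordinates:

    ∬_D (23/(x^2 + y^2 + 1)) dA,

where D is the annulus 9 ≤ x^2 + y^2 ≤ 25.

The region D is 3 ≤ r ≤ 5, 0 ≤ θ ≤ 2π in polar coordinates, where x = r cos(θ), y = r sin(θ), and dA = r dr dθ.

Under the substitution, the integrand becomes 23/(r^2 + 1), so

    ∬_D (23/(x^2 + y^2 + 1)) dA = ∫_{0}^{2π} ∫_{3}^{5} (23/(r^2 + 1)) · r dr dθ.

Inner integral (in r): ∫_{3}^{5} (23/(r^2 + 1)) · r dr = log(1792160394037sqrt(65)/244140625).

Outer integral (in θ): ∫_{0}^{2π} (log(1792160394037sqrt(65)/244140625)) dθ = log((1792160394037sqrt(65)/244140625)^(2π)).

Therefore ∬_D (23/(x^2 + y^2 + 1)) dA = log((1792160394037sqrt(65)/244140625)^(2π)).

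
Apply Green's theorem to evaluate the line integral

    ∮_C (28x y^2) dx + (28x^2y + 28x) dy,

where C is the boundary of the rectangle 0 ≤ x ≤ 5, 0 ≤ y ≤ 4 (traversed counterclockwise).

Green's theorem converts the closed line integral into a double integral over the enclosed region D:

    ∮_C P dx + Q dy = ∬_D (∂Q/∂x - ∂P/∂y) dA.

Here P = 28x y^2, Q = 28x^2y + 28x, so

    ∂Q/∂x = 56x y + 28,    ∂P/∂y = 56x y,
    ∂Q/∂x - ∂P/∂y = 28.

D is the region 0 ≤ x ≤ 5, 0 ≤ y ≤ 4. Evaluating the double integral:

    ∬_D (28) dA = ∫_0^{5} ∫_0^{4} (28) dy dx.

Inner (y from 0 to 4): 112.
Outer (x from 0 to 5): 560.

Therefore ∮_C P dx + Q dy = 560.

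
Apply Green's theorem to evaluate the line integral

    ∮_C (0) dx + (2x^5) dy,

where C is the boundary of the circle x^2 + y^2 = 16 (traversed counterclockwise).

Green's theorem converts the closed line integral into a double integral over the enclosed region D:

    ∮_C P dx + Q dy = ∬_D (∂Q/∂x - ∂P/∂y) dA.

Here P = 0, Q = 2x^5, so

    ∂Q/∂x = 10x^4,    ∂P/∂y = 0,
    ∂Q/∂x - ∂P/∂y = 10x^4.

D is the region x^2 + y^2 ≤ 16. Evaluating the double integral:

In polar coordinates (x = r cos θ, y = r sin θ, dA = r dr dθ) the integrand becomes 10r^4cos(θ)^4, so

    ∬_D (10x^4) dA = ∫_0^{2π} ∫_0^{4} (10r^4cos(θ)^4) · r dr dθ.

Inner (r from 0 to 4): 20480cos(θ)^4/3.
Outer (θ from 0 to 2π): 5120π.

Therefore ∮_C P dx + Q dy = 5120π.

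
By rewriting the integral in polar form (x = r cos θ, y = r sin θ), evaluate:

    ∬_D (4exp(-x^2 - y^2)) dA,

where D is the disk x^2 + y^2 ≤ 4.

The region D is 0 ≤ r ≤ 2, 0 ≤ θ ≤ 2π in polar coordinates, where x = r cos(θ), y = r sin(θ), and dA = r dr dθ.

Under the substitution, the integrand becomes 4exp(-r^2), so

    ∬_D (4exp(-x^2 - y^2)) dA = ∫_{0}^{2π} ∫_{0}^{2} (4exp(-r^2)) · r dr dθ.

Inner integral (in r): ∫_{0}^{2} (4exp(-r^2)) · r dr = 2 - 2exp(-4).

Outer integral (in θ): ∫_{0}^{2π} (2 - 2exp(-4)) dθ = -4π exp(-4) + 4π.

Therefore ∬_D (4exp(-x^2 - y^2)) dA = -4π exp(-4) + 4π.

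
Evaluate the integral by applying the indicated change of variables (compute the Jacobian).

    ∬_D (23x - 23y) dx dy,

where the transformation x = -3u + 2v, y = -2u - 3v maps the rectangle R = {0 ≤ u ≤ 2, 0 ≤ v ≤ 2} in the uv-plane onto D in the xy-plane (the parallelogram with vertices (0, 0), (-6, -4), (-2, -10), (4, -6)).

Compute the Jacobian determinant of (x, y) with respect to (u, v):

    ∂(x,y)/∂(u,v) = | -3  2 | = (-3)(-3) - (2)(-2) = 13.
                   | -2  -3 |

Its absolute value is |J| = 13 (the area scaling factor).

Substituting x = -3u + 2v, y = -2u - 3v into the integrand,

    23x - 23y → -23u + 115v,

so the integral becomes

    ∬_R (-23u + 115v) · |J| du dv = ∫_0^2 ∫_0^2 (-299u + 1495v) dv du.

Inner (v): 2990 - 598u.
Outer (u): 4784.

Therefore ∬_D (23x - 23y) dx dy = 4784.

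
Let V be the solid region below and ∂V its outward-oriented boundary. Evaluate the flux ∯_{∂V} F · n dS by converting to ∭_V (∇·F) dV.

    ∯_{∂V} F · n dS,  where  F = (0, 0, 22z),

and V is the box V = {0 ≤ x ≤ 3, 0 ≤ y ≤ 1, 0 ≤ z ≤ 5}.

By the divergence theorem,

    ∯_{∂V} F · n dS = ∭_V (∇ · F) dV.

Compute the divergence:
    ∇ · F = ∂F_x/∂x + ∂F_y/∂y + ∂F_z/∂z = 0 + 0 + 22 = 22.

V is a rectangular box, so dV = dx dy dz with 0 ≤ x ≤ 3, 0 ≤ y ≤ 1, 0 ≤ z ≤ 5.

Integrate (22) over V as an iterated integral:

    ∭_V (∇·F) dV = ∫_0^{3} ∫_0^{1} ∫_0^{5} (22) dz dy dx.

Inner (z from 0 to 5): 110.
Middle (y from 0 to 1): 110.
Outer (x from 0 to 3): 330.

Therefore ∯_{∂V} F · n dS = 330.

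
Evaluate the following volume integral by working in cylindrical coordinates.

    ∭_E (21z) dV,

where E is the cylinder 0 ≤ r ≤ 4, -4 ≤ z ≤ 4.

In cylindrical coordinates, x = r cos(θ), y = r sin(θ), z = z, and dV = r dr dθ dz.

The integrand becomes 21z, so

    ∭_E (21z) dV = ∫_{0}^{2π} ∫_{0}^{4} ∫_{-4}^{4} (21z) · r dz dr dθ.

Inner (z): 0.
Middle (r from 0 to 4): 0.
Outer (θ): 0.

Therefore the triple integral equals 0.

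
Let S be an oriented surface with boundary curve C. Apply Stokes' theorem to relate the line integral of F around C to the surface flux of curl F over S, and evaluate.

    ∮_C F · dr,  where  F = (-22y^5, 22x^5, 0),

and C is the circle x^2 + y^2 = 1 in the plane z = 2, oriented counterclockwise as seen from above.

Let S be the flat disk x^2 + y^2 ≤ 1 in the plane z = 2, with upward unit normal n̂ = ẑ. By Stokes' theorem,

    ∮_C F · dr = ∬_S (∇ × F) · n̂ dS = ∬_D (curl F)_z dA,

where D is the disk x^2 + y^2 ≤ 1.

Compute the curl of F = (-22y^5, 22x^5, 0):
    (∇ × F)_x = ∂F_z/∂y - ∂F_y/∂z = 0,
    (∇ × F)_y = ∂F_x/∂z - ∂F_z/∂x = 0,
    (∇ × F)_z = ∂F_y/∂x - ∂F_x/∂y = 110x^4 + 110y^4.

On z = 2, (curl F)_z = 110x^4 + 110y^4.

Convert to polar (x = r cos θ, y = r sin θ, dA = r dr dθ); the integrand becomes 110r^4(sin(θ)^4 + cos(θ)^4), so

    ∬_D (curl F)_z dA = ∫_0^{2π} ∫_0^{1} (110r^4(sin(θ)^4 + cos(θ)^4)) · r dr dθ.

Inner (r from 0 to 1): 55sin(θ)^4/3 + 55cos(θ)^4/3.
Outer (θ from 0 to 2π): 55π/2.

Therefore ∮_C F · dr = 55π/2.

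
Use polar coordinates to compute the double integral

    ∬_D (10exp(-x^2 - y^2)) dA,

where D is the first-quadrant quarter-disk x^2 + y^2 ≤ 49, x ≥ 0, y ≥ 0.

The region D is 0 ≤ r ≤ 7, 0 ≤ θ ≤ π/2 in polar coordinates, where x = r cos(θ), y = r sin(θ), and dA = r dr dθ.

Under the substitution, the integrand becomes 10exp(-r^2), so

    ∬_D (10exp(-x^2 - y^2)) dA = ∫_{0}^{π/2} ∫_{0}^{7} (10exp(-r^2)) · r dr dθ.

Inner integral (in r): ∫_{0}^{7} (10exp(-r^2)) · r dr = 5 - 5exp(-49).

Outer integral (in θ): ∫_{0}^{π/2} (5 - 5exp(-49)) dθ = -5π (1 - exp(49))exp(-49)/2.

Therefore ∬_D (10exp(-x^2 - y^2)) dA = -5π (1 - exp(49))exp(-49)/2.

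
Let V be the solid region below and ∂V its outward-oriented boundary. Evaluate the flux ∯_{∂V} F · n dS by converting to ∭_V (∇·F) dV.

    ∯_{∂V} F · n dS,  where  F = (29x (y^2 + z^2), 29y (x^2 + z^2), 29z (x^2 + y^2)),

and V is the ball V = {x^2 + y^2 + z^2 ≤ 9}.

By the divergence theorem,

    ∯_{∂V} F · n dS = ∭_V (∇ · F) dV.

Compute the divergence:
    ∇ · F = ∂F_x/∂x + ∂F_y/∂y + ∂F_z/∂z = 29y^2 + 29z^2 + 29x^2 + 29z^2 + 29x^2 + 29y^2 = 58x^2 + 58y^2 + 58z^2.

In spherical coordinates, x = ρ sin(φ) cos(θ), y = ρ sin(φ) sin(θ), z = ρ cos(φ), dV = ρ^2 sin(φ) dρ dφ dθ, with 0 ≤ ρ ≤ 3, 0 ≤ φ ≤ π, 0 ≤ θ ≤ 2π.

The integrand, after substitution and multiplying by the volume element, becomes (58ρ^2) · ρ^2 sin(φ), so

    ∭_V (∇·F) dV = ∫_0^{2π} ∫_0^{π} ∫_0^{3} (58ρ^2) · ρ^2 sin(φ) dρ dφ dθ.

Inner (ρ from 0 to 3): 14094sin(φ)/5.
Middle (φ from 0 to π): 28188/5.
Outer (θ from 0 to 2π): 56376π/5.

Therefore ∯_{∂V} F · n dS = 56376π/5.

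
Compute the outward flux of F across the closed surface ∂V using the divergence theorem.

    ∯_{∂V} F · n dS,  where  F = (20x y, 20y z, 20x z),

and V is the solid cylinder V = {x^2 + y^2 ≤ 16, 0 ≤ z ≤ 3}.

By the divergence theorem,

    ∯_{∂V} F · n dS = ∭_V (∇ · F) dV.

Compute the divergence:
    ∇ · F = ∂F_x/∂x + ∂F_y/∂y + ∂F_z/∂z = 20y + 20z + 20x = 20x + 20y + 20z.

In cylindrical coordinates, x = r cos(θ), y = r sin(θ), z = z, dV = r dr dθ dz, with 0 ≤ r ≤ 4, 0 ≤ θ ≤ 2π, 0 ≤ z ≤ 3.

The integrand, after substitution and multiplying by the volume element, becomes (20sqrt(2)r sin(θ + π/4) + 20z) · r, so

    ∭_V (∇·F) dV = ∫_0^{2π} ∫_0^{4} ∫_0^{3} (20sqrt(2)r sin(θ + π/4) + 20z) · r dz dr dθ.

Inner (z from 0 to 3): 30r (2sqrt(2)r sin(θ + π/4) + 3).
Middle (r from 0 to 4): 1280sqrt(2)sin(θ + π/4) + 720.
Outer (θ from 0 to 2π): 1440π.

Therefore ∯_{∂V} F · n dS = 1440π.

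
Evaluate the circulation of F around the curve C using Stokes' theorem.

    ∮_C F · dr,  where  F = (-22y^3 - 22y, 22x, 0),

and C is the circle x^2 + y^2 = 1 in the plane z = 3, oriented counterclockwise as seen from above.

Let S be the flat disk x^2 + y^2 ≤ 1 in the plane z = 3, with upward unit normal n̂ = ẑ. By Stokes' theorem,

    ∮_C F · dr = ∬_S (∇ × F) · n̂ dS = ∬_D (curl F)_z dA,

where D is the disk x^2 + y^2 ≤ 1.

Compute the curl of F = (-22y^3 - 22y, 22x, 0):
    (∇ × F)_x = ∂F_z/∂y - ∂F_y/∂z = 0,
    (∇ × F)_y = ∂F_x/∂z - ∂F_z/∂x = 0,
    (∇ × F)_z = ∂F_y/∂x - ∂F_x/∂y = 66y^2 + 44.

On z = 3, (curl F)_z = 66y^2 + 44.

Convert to polar (x = r cos θ, y = r sin θ, dA = r dr dθ); the integrand becomes 66r^2sin(θ)^2 + 44, so

    ∬_D (curl F)_z dA = ∫_0^{2π} ∫_0^{1} (66r^2sin(θ)^2 + 44) · r dr dθ.

Inner (r from 0 to 1): 33sin(θ)^2/2 + 22.
Outer (θ from 0 to 2π): 121π/2.

Therefore ∮_C F · dr = 121π/2.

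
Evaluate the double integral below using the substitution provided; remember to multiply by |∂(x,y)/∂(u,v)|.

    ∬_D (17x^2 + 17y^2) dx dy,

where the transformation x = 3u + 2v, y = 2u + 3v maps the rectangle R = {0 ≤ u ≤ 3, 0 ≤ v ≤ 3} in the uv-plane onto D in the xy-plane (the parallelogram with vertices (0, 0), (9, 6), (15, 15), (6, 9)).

Compute the Jacobian determinant of (x, y) with respect to (u, v):

    ∂(x,y)/∂(u,v) = | 3  2 | = (3)(3) - (2)(2) = 5.
                   | 2  3 |

Its absolute value is |J| = 5 (the area scaling factor).

Substituting x = 3u + 2v, y = 2u + 3v into the integrand,

    17x^2 + 17y^2 → 221u^2 + 408u v + 221v^2,

so the integral becomes

    ∬_R (221u^2 + 408u v + 221v^2) · |J| du dv = ∫_0^3 ∫_0^3 (1105u^2 + 2040u v + 1105v^2) dv du.

Inner (v): 3315u^2 + 9180u + 9945.
Outer (u): 100980.

Therefore ∬_D (17x^2 + 17y^2) dx dy = 100980.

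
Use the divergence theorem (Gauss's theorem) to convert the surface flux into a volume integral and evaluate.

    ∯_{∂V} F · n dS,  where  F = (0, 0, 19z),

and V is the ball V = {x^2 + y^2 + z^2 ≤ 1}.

By the divergence theorem,

    ∯_{∂V} F · n dS = ∭_V (∇ · F) dV.

Compute the divergence:
    ∇ · F = ∂F_x/∂x + ∂F_y/∂y + ∂F_z/∂z = 0 + 0 + 19 = 19.

In spherical coordinates, x = ρ sin(φ) cos(θ), y = ρ sin(φ) sin(θ), z = ρ cos(φ), dV = ρ^2 sin(φ) dρ dφ dθ, with 0 ≤ ρ ≤ 1, 0 ≤ φ ≤ π, 0 ≤ θ ≤ 2π.

The integrand, after substitution and multiplying by the volume element, becomes (19) · ρ^2 sin(φ), so

    ∭_V (∇·F) dV = ∫_0^{2π} ∫_0^{π} ∫_0^{1} (19) · ρ^2 sin(φ) dρ dφ dθ.

Inner (ρ from 0 to 1): 19sin(φ)/3.
Middle (φ from 0 to π): 38/3.
Outer (θ from 0 to 2π): 76π/3.

Therefore ∯_{∂V} F · n dS = 76π/3.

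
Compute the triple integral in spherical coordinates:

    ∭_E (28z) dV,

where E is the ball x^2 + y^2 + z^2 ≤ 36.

In spherical coordinates, x = ρ sin(φ) cos(θ), y = ρ sin(φ) sin(θ), z = ρ cos(φ), and dV = ρ^2 sin(φ) dρ dφ dθ.

The integrand becomes 28ρ cos(φ), so

    ∭_E (28z) dV = ∫_{0}^{2π} ∫_{0}^{π} ∫_{0}^{6} (28ρ cos(φ)) · ρ^2 sin(φ) dρ dφ dθ.

Inner (ρ): 4536sin(2φ).
Middle (φ): 0.
Outer (θ): 0.

Therefore the triple integral equals 0.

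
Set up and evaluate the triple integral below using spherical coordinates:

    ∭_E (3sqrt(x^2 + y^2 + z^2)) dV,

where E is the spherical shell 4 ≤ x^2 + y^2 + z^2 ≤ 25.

In spherical coordinates, x = ρ sin(φ) cos(θ), y = ρ sin(φ) sin(θ), z = ρ cos(φ), and dV = ρ^2 sin(φ) dρ dφ dθ.

The integrand becomes 3ρ, so

    ∭_E (3sqrt(x^2 + y^2 + z^2)) dV = ∫_{0}^{2π} ∫_{0}^{π} ∫_{2}^{5} (3ρ) · ρ^2 sin(φ) dρ dφ dθ.

Inner (ρ): 1827sin(φ)/4.
Middle (φ): 1827/2.
Outer (θ): 1827π.

Therefore the triple integral equals 1827π.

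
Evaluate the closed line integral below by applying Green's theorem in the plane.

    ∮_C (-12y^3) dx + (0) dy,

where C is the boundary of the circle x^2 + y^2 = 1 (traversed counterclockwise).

Green's theorem converts the closed line integral into a double integral over the enclosed region D:

    ∮_C P dx + Q dy = ∬_D (∂Q/∂x - ∂P/∂y) dA.

Here P = -12y^3, Q = 0, so

    ∂Q/∂x = 0,    ∂P/∂y = -36y^2,
    ∂Q/∂x - ∂P/∂y = 36y^2.

D is the region x^2 + y^2 ≤ 1. Evaluating the double integral:

In polar coordinates (x = r cos θ, y = r sin θ, dA = r dr dθ) the integrand becomes 36r^2sin(θ)^2, so

    ∬_D (36y^2) dA = ∫_0^{2π} ∫_0^{1} (36r^2sin(θ)^2) · r dr dθ.

Inner (r from 0 to 1): 9sin(θ)^2.
Outer (θ from 0 to 2π): 9π.

Therefore ∮_C P dx + Q dy = 9π.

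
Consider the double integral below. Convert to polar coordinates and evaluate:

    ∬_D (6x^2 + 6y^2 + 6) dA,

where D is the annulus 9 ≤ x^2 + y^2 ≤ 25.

The region D is 3 ≤ r ≤ 5, 0 ≤ θ ≤ 2π in polar coordinates, where x = r cos(θ), y = r sin(θ), and dA = r dr dθ.

Under the substitution, the integrand becomes 6r^2 + 6, so

    ∬_D (6x^2 + 6y^2 + 6) dA = ∫_{0}^{2π} ∫_{3}^{5} (6r^2 + 6) · r dr dθ.

Inner integral (in r): ∫_{3}^{5} (6r^2 + 6) · r dr = 864.

Outer integral (in θ): ∫_{0}^{2π} (864) dθ = 1728π.

Therefore ∬_D (6x^2 + 6y^2 + 6) dA = 1728π.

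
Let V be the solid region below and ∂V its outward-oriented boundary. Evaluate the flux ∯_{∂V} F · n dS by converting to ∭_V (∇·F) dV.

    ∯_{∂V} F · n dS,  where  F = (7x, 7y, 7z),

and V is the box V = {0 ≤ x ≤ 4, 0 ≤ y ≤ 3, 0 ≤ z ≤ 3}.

By the divergence theorem,

    ∯_{∂V} F · n dS = ∭_V (∇ · F) dV.

Compute the divergence:
    ∇ · F = ∂F_x/∂x + ∂F_y/∂y + ∂F_z/∂z = 7 + 7 + 7 = 21.

V is a rectangular box, so dV = dx dy dz with 0 ≤ x ≤ 4, 0 ≤ y ≤ 3, 0 ≤ z ≤ 3.

Integrate (21) over V as an iterated integral:

    ∭_V (∇·F) dV = ∫_0^{4} ∫_0^{3} ∫_0^{3} (21) dz dy dx.

Inner (z from 0 to 3): 63.
Middle (y from 0 to 3): 189.
Outer (x from 0 to 4): 756.

Therefore ∯_{∂V} F · n dS = 756.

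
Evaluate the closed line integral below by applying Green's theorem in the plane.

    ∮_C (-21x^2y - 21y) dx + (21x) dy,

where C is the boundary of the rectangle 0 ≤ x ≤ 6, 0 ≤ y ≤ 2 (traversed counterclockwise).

Green's theorem converts the closed line integral into a double integral over the enclosed region D:

    ∮_C P dx + Q dy = ∬_D (∂Q/∂x - ∂P/∂y) dA.

Here P = -21x^2y - 21y, Q = 21x, so

    ∂Q/∂x = 21,    ∂P/∂y = -21x^2 - 21,
    ∂Q/∂x - ∂P/∂y = 21x^2 + 42.

D is the region 0 ≤ x ≤ 6, 0 ≤ y ≤ 2. Evaluating the double integral:

    ∬_D (21x^2 + 42) dA = ∫_0^{6} ∫_0^{2} (21x^2 + 42) dy dx.

Inner (y from 0 to 2): 42x^2 + 84.
Outer (x from 0 to 6): 3528.

Therefore ∮_C P dx + Q dy = 3528.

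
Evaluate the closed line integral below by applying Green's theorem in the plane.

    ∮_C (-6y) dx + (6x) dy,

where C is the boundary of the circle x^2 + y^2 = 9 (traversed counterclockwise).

Green's theorem converts the closed line integral into a double integral over the enclosed region D:

    ∮_C P dx + Q dy = ∬_D (∂Q/∂x - ∂P/∂y) dA.

Here P = -6y, Q = 6x, so

    ∂Q/∂x = 6,    ∂P/∂y = -6,
    ∂Q/∂x - ∂P/∂y = 12.

D is the region x^2 + y^2 ≤ 9. Evaluating the double integral:

In polar coordinates (x = r cos θ, y = r sin θ, dA = r dr dθ) the integrand becomes 12, so

    ∬_D (12) dA = ∫_0^{2π} ∫_0^{3} (12) · r dr dθ.

Inner (r from 0 to 3): 54.
Outer (θ from 0 to 2π): 108π.

Therefore ∮_C P dx + Q dy = 108π.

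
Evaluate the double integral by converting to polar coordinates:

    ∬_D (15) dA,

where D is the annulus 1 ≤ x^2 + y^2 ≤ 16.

The region D is 1 ≤ r ≤ 4, 0 ≤ θ ≤ 2π in polar coordinates, where x = r cos(θ), y = r sin(θ), and dA = r dr dθ.

Under the substitution, the integrand becomes 15, so

    ∬_D (15) dA = ∫_{0}^{2π} ∫_{1}^{4} (15) · r dr dθ.

Inner integral (in r): ∫_{1}^{4} (15) · r dr = 225/2.

Outer integral (in θ): ∫_{0}^{2π} (225/2) dθ = 225π.

Therefore ∬_D (15) dA = 225π.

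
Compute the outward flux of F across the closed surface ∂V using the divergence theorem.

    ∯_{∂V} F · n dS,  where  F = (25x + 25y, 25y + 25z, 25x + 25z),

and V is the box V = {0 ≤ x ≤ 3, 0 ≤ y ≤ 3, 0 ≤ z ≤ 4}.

By the divergence theorem,

    ∯_{∂V} F · n dS = ∭_V (∇ · F) dV.

Compute the divergence:
    ∇ · F = ∂F_x/∂x + ∂F_y/∂y + ∂F_z/∂z = 25 + 25 + 25 = 75.

V is a rectangular box, so dV = dx dy dz with 0 ≤ x ≤ 3, 0 ≤ y ≤ 3, 0 ≤ z ≤ 4.

Integrate (75) over V as an iterated integral:

    ∭_V (∇·F) dV = ∫_0^{3} ∫_0^{3} ∫_0^{4} (75) dz dy dx.

Inner (z from 0 to 4): 300.
Middle (y from 0 to 3): 900.
Outer (x from 0 to 3): 2700.

Therefore ∯_{∂V} F · n dS = 2700.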